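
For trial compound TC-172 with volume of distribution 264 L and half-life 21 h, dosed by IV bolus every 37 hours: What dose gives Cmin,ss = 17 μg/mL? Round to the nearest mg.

10733 mg

τ/t½ = 37/21 ≈ 1.7619, so f = (1/2)^(37/21) ≈ 0.294859.
Cmin,ss = (D/Vd)·f/(1−f), so D = Cmin,ss·Vd·(1−f)/f.
D = 17 × 264 × (1−f)/f ≈ 17 × 264 × 2.39145 ≈ 10732.83 mg.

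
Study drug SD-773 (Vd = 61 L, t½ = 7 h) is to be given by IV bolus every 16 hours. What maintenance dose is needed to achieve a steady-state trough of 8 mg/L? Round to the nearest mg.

1892 mg

τ/t½ = 16/7 ≈ 2.2857, so f = (1/2)^(16/7) ≈ 0.205084.
Cmin,ss = (D/Vd)·f/(1−f), so D = Cmin,ss·Vd·(1−f)/f.
D = 8 × 61 × (1−f)/f ≈ 8 × 61 × 3.87605 ≈ 1891.51 mg.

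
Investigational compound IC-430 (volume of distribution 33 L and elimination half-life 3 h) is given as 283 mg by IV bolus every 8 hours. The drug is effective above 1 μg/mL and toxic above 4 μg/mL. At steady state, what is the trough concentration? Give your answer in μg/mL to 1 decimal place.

1.6 μg/mL

k = ln2/t½ = ln2/3 ≈ 0.231049 h⁻¹; fraction remaining f = e^(−kτ) = e^(−0.231049×8) ≈ 0.1575.
Accumulation ratio R = 1/(1 − f) ≈ 1/0.8425 ≈ 1.1869.
Single-dose peak C₀ = D/Vd = 283/33 ≈ 8.576 μg/mL.
Cmax,ss = C₀/(1 − f) ≈ 8.576/0.8425 ≈ 10.179 μg/mL.
Steady-state trough Cmin,ss = Cmax,ss·f ≈ 10.179 × 0.1575 ≈ 1.603 μg/mL.
Trough 1.6 μg/mL vs MEC 1 μg/mL: adequate.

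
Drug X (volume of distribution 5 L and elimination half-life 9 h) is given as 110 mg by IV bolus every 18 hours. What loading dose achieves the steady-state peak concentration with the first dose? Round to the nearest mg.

f = (1/2)^(18/9) ≈ 0.250000; accumulation ratio R = 1/(1−f) ≈ 1.33333.
Loading dose to hit Cmax,ss on first dose: D_load = D_maint·R ≈ 110 × 1.33333 ≈ 146.67 mg.

147 mg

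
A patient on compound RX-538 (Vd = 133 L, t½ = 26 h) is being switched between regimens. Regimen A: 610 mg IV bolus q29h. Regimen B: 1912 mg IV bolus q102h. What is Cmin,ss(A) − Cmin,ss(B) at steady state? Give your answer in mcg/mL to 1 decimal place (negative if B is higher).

2.9 mcg/mL

Regimen A: f = (1/2)^(29/26) ≈ 0.4616; Cmin,ss = (610/133)·f/(1−f) ≈ 3.932 mcg/mL.
Regimen B: f = (1/2)^(102/26) ≈ 0.0659; Cmin,ss = (1912/133)·f/(1−f) ≈ 1.014 mcg/mL.
Difference ≈ 3.932 − 1.014 ≈ 2.918 mcg/mL.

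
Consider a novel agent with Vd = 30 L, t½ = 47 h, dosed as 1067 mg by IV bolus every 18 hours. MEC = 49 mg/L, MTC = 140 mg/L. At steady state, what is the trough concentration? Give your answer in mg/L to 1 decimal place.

117.0 mg/L

Over one 18-h interval, 18/47 ≈ 0.38298 half-lives elapse, leaving f ≈ 0.7669 of each dose.
Accumulation ratio R = 1/(1 − f) ≈ 1/0.2331 ≈ 4.2900.
Single-dose peak C₀ = D/Vd = 1067/30 ≈ 35.567 mg/L.
Cmax,ss = C₀/(1 − f) ≈ 35.567/0.2331 ≈ 152.583 mg/L.
Steady-state trough Cmin,ss = Cmax,ss·f ≈ 152.583 × 0.7669 ≈ 117.016 mg/L.
Trough 117.0 mg/L vs MEC 49 mg/L: adequate.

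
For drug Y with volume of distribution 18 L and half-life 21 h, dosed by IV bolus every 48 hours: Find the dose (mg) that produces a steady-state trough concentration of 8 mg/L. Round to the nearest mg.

τ/t½ = 48/21 ≈ 2.2857, so f = (1/2)^(48/21) ≈ 0.205084.
Cmin,ss = (D/Vd)·f/(1−f), so D = Cmin,ss·Vd·(1−f)/f.
D = 8 × 18 × (1−f)/f ≈ 8 × 18 × 3.87605 ≈ 558.15 mg.

558 mg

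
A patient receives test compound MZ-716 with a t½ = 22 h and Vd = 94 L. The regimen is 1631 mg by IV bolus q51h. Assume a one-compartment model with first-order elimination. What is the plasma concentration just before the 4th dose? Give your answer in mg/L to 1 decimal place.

f = (1/2)^(τ/t½) = (1/2)^(51/22) ≈ 0.2005.
C₀ = D/Vd = 1631/94 ≈ 17.351 mg/L.
Before the 4th dose, 3 doses have been given. Superposition: Cmin = C₀·(f + f² + … + f^3).
≈ 17.351 × (0.2005 + 0.0402 + 0.0081) ≈ 17.351 × 0.2488 ≈ 4.317 mg/L.

4.3 mg/L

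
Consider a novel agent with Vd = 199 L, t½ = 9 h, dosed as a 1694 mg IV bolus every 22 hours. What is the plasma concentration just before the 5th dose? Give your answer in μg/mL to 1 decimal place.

1.9 μg/mL

f = (1/2)^(τ/t½) = (1/2)^(22/9) ≈ 0.1837.
C₀ = D/Vd = 1694/199 ≈ 8.513 μg/mL.
Before the 5th dose, 4 doses have been given. Superposition: Cmin = C₀·(f + f² + … + f^4).
≈ 8.513 × (0.1837 + 0.0337 + 0.0062 + 0.0011) ≈ 8.513 × 0.2247 ≈ 1.913 μg/mL.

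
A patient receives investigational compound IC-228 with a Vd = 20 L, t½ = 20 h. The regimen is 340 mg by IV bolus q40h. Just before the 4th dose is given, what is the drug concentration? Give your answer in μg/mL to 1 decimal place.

f = (1/2)^(τ/t½) = (1/2)^(40/20) ≈ 0.2500.
C₀ = D/Vd = 340/20 ≈ 17.000 μg/mL.
Before the 4th dose, 3 doses have been given. Superposition: Cmin = C₀·(f + f² + … + f^3).
≈ 17.000 × (0.2500 + 0.0625 + 0.0156) ≈ 17.000 × 0.3281 ≈ 5.578 μg/mL.

5.6 μg/mL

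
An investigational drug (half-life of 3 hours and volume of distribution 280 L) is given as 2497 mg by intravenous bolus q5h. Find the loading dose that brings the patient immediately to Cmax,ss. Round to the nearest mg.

f = (1/2)^(5/3) ≈ 0.314980; accumulation ratio R = 1/(1−f) ≈ 1.45981.
Loading dose to hit Cmax,ss on first dose: D_load = D_maint·R ≈ 2497 × 1.45981 ≈ 3645.15 mg.

3645 mg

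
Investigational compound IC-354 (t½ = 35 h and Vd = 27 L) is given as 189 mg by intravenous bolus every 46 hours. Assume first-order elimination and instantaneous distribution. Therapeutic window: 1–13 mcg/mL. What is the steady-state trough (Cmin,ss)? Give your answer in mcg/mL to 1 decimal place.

k = ln2/t½ = ln2/35 ≈ 0.019804 h⁻¹; fraction remaining f = e^(−kτ) = e^(−0.019804×46) ≈ 0.4021.
Accumulation ratio R = 1/(1 − f) ≈ 1/0.5979 ≈ 1.6725.
Single-dose peak C₀ = D/Vd = 189/27 ≈ 7.000 mcg/mL.
Cmax,ss = C₀/(1 − f) ≈ 7.000/0.5979 ≈ 11.708 mcg/mL.
One interval later, Cmin,ss = Cmax,ss·e^(−kτ) ≈ 11.708 × 0.4021 ≈ 4.708 mcg/mL.
Trough 4.7 mcg/mL vs MEC 1 mcg/mL: adequate.

4.7 mcg/mL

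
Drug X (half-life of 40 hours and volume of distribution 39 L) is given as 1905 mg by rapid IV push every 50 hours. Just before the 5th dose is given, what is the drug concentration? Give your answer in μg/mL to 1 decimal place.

34.3 μg/mL

f = (1/2)^(τ/t½) = (1/2)^(50/40) ≈ 0.4204.
C₀ = D/Vd = 1905/39 ≈ 48.846 μg/mL.
Before the 5th dose, 4 doses have been given. Superposition: Cmin = C₀·(f + f² + … + f^4).
≈ 48.846 × (0.4204 + 0.1767 + 0.0743 + 0.0312) ≈ 48.846 × 0.7026 ≈ 34.319 μg/mL.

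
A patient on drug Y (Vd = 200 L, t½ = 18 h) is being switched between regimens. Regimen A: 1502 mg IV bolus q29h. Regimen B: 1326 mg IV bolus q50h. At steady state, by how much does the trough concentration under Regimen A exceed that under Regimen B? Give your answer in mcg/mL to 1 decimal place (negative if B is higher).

Regimen A: f = (1/2)^(29/18) ≈ 0.3273; Cmin,ss = (1502/200)·f/(1−f) ≈ 3.654 mcg/mL.
Regimen B: f = (1/2)^(50/18) ≈ 0.1458; Cmin,ss = (1326/200)·f/(1−f) ≈ 1.132 mcg/mL.
Difference ≈ 3.654 − 1.132 ≈ 2.522 mcg/mL.

2.5 mcg/mL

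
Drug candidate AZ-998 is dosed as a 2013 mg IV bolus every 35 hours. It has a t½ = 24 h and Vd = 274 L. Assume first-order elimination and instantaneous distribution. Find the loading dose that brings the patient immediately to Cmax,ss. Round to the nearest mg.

3165 mg

f = (1/2)^(35/24) ≈ 0.363913; accumulation ratio R = 1/(1−f) ≈ 1.57211.
Loading dose to hit Cmax,ss on first dose: D_load = D_maint·R ≈ 2013 × 1.57211 ≈ 3164.66 mg.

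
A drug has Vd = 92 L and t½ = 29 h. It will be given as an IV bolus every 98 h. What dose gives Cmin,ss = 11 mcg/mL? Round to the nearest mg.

τ/t½ = 98/29 ≈ 3.3793, so f = (1/2)^(98/29) ≈ 0.096101.
Cmin,ss = (D/Vd)·f/(1−f), so D = Cmin,ss·Vd·(1−f)/f.
D = 11 × 92 × (1−f)/f ≈ 11 × 92 × 9.40572 ≈ 9518.59 mg.

9519 mg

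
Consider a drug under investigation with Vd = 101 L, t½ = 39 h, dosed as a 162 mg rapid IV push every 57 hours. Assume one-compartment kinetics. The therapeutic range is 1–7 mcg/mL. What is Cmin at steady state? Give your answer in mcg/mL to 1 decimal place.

0.9 mcg/mL

τ/t½ = 57/39 ≈ 1.4615, so fraction remaining f = (1/2)^(57/39) ≈ 0.3631.
At steady state, accumulation factor R = 1/(1 − e^(−kτ)) ≈ 1.5701.
Each bolus raises the concentration by D/Vd = 162/101 ≈ 1.604 mcg/mL.
Cmax,ss = C₀/(1 − f) ≈ 1.604/0.6369 ≈ 2.518 mcg/mL.
Steady-state trough Cmin,ss = Cmax,ss·f ≈ 2.518 × 0.3631 ≈ 0.914 mcg/mL.
Trough 0.9 mcg/mL vs MEC 1 mcg/mL: subtherapeutic.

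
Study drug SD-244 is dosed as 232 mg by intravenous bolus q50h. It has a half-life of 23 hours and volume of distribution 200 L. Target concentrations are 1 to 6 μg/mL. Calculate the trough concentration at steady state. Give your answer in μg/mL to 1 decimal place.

Over one 50-h interval, 50/23 ≈ 2.1739 half-lives elapse, leaving f ≈ 0.2216 of each dose.
At steady state, accumulation factor R = 1/(1 − e^(−kτ)) ≈ 1.2847.
Each bolus raises the concentration by D/Vd = 232/200 ≈ 1.160 μg/mL.
Steady-state peak Cmax,ss = C₀·R ≈ 1.160 × 1.2847 ≈ 1.490 μg/mL.
One interval later, Cmin,ss = Cmax,ss·e^(−kτ) ≈ 1.490 × 0.2216 ≈ 0.330 μg/mL.
Trough 0.3 μg/mL vs MEC 1 μg/mL: subtherapeutic.

0.3 μg/mL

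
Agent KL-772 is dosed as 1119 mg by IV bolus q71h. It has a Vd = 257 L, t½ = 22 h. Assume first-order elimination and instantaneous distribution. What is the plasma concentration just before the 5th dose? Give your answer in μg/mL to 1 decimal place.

f = (1/2)^(τ/t½) = (1/2)^(71/22) ≈ 0.1068.
C₀ = D/Vd = 1119/257 ≈ 4.354 μg/mL.
Before the 5th dose, 4 doses have been given. Superposition: Cmin = C₀·(f + f² + … + f^4).
≈ 4.354 × (0.1068 + 0.0114 + 0.0012 + 0.0001) ≈ 4.354 × 0.1195 ≈ 0.520 μg/mL.

0.5 μg/mL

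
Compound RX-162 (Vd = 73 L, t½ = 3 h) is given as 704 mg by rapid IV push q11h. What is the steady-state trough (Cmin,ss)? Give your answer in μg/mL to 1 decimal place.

0.8 μg/mL

Over one 11-h interval, 11/3 ≈ 3.6667 half-lives elapse, leaving f ≈ 0.0787 of each dose.
At steady state, accumulation factor R = 1/(1 − e^(−kτ)) ≈ 1.0854.
Each bolus raises the concentration by D/Vd = 704/73 ≈ 9.644 μg/mL.
Steady-state peak Cmax,ss = C₀·R ≈ 9.644 × 1.0854 ≈ 10.468 μg/mL.
Steady-state trough Cmin,ss = Cmax,ss·f ≈ 10.468 × 0.0787 ≈ 0.824 μg/mL.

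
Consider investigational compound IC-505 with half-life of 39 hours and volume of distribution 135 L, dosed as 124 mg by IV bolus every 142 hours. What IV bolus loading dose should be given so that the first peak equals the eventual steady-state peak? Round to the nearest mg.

f = (1/2)^(142/39) ≈ 0.080157; accumulation ratio R = 1/(1−f) ≈ 1.08714.
Loading dose to hit Cmax,ss on first dose: D_load = D_maint·R ≈ 124 × 1.08714 ≈ 134.81 mg.

135 mg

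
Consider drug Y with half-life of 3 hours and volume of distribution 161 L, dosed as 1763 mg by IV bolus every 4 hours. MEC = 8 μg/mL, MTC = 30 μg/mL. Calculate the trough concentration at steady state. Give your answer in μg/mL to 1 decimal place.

7.2 μg/mL

k = ln2/t½ = ln2/3 ≈ 0.231049 h⁻¹; fraction remaining f = e^(−kτ) = e^(−0.231049×4) ≈ 0.3969.
Accumulation ratio R = 1/(1 − f) ≈ 1/0.6031 ≈ 1.6581.
Single-dose peak C₀ = D/Vd = 1763/161 ≈ 10.950 μg/mL.
Cmax,ss = C₀/(1 − f) ≈ 10.950/0.6031 ≈ 18.156 μg/mL.
Steady-state trough Cmin,ss = Cmax,ss·f ≈ 18.156 × 0.3969 ≈ 7.206 μg/mL.
Trough 7.2 μg/mL vs MEC 8 μg/mL: subtherapeutic.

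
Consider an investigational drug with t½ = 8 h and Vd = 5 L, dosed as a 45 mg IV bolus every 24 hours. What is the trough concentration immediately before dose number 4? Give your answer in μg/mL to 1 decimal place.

f = (1/2)^(τ/t½) = (1/2)^(24/8) ≈ 0.1250.
C₀ = D/Vd = 45/5 ≈ 9.000 μg/mL.
Before the 4th dose, 3 doses have been given. Superposition: Cmin = C₀·(f + f² + … + f^3).
≈ 9.000 × (0.1250 + 0.0156 + 0.0020) ≈ 9.000 × 0.1426 ≈ 1.283 μg/mL.

1.3 μg/mL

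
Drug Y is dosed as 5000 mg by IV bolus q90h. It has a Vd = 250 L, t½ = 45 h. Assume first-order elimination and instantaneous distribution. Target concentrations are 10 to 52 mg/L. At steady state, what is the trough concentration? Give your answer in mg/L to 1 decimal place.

6.7 mg/L

τ = 90 h = 2 half-lives, so f = (1/2)^2 = 0.25.
Accumulation ratio R = 1/(1 − f) = 1/0.75 = 4/3.
Single-dose peak C₀ = D/Vd = 5000/250 = 20 mg/L.
Steady-state peak Cmax,ss = C₀·R = 20 × 4/3 ≈ 26.667 mg/L.
Steady-state trough Cmin,ss = Cmax,ss·f ≈ 26.667 × 0.25 ≈ 6.667 mg/L.
Trough 6.7 mg/L vs MEC 10 mg/L: subtherapeutic.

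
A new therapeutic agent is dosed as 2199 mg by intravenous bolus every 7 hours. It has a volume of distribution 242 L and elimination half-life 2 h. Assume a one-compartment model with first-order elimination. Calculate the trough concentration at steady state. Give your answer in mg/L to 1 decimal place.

0.9 mg/L

Over one 7-h interval, 7/2 ≈ 3.5 half-lives elapse, leaving f ≈ 0.0884 of each dose.
Single-dose peak C₀ = D/Vd = 2199/242 ≈ 9.087 mg/L.
Steady-state trough Cmin,ss = C₀·f/(1−f) ≈ 9.087 × 0.0884/0.9116 ≈ 0.881 mg/L.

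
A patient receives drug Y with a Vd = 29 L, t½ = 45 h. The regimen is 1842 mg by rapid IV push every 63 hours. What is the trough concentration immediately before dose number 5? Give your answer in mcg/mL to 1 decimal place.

f = (1/2)^(τ/t½) = (1/2)^(63/45) ≈ 0.3789.
C₀ = D/Vd = 1842/29 ≈ 63.517 mcg/mL.
Before the 5th dose, 4 doses have been given. Superposition: Cmin = C₀·(f + f² + … + f^4).
≈ 63.517 × (0.3789 + 0.1436 + 0.0544 + 0.0206) ≈ 63.517 × 0.5975 ≈ 37.951 mcg/mL.

38.0 mcg/mL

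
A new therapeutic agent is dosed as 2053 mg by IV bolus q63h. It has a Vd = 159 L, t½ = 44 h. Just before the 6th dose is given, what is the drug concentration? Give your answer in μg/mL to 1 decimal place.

7.6 μg/mL

f = (1/2)^(τ/t½) = (1/2)^(63/44) ≈ 0.3707.
C₀ = D/Vd = 2053/159 ≈ 12.912 μg/mL.
Before the 6th dose, 5 doses have been given. Superposition: Cmin = C₀·(f + f² + … + f^5).
≈ 12.912 × (0.3707 + 0.1374 + 0.0509 + 0.0189 + 0.0070) ≈ 12.912 × 0.5849 ≈ 7.552 μg/mL.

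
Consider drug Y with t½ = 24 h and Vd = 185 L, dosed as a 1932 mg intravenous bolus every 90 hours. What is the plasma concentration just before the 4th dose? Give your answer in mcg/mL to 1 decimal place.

0.8 mcg/mL

f = (1/2)^(τ/t½) = (1/2)^(90/24) ≈ 0.0743.
C₀ = D/Vd = 1932/185 ≈ 10.443 mcg/mL.
Before the 4th dose, 3 doses have been given. Superposition: Cmin = C₀·(f + f² + … + f^3).
≈ 10.443 × (0.0743 + 0.0055 + 0.0004) ≈ 10.443 × 0.0802 ≈ 0.838 mcg/mL.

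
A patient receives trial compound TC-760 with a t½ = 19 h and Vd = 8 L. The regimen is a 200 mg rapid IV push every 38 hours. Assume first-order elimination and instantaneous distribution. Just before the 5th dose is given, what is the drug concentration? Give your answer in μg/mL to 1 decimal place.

8.3 μg/mL

f = (1/2)^(τ/t½) = (1/2)^(38/19) ≈ 0.2500.
C₀ = D/Vd = 200/8 ≈ 25.000 μg/mL.
Before the 5th dose, 4 doses have been given. Superposition: Cmin = C₀·(f + f² + … + f^4).
≈ 25.000 × (0.2500 + 0.0625 + 0.0156 + 0.0039) ≈ 25.000 × 0.3320 ≈ 8.300 μg/mL.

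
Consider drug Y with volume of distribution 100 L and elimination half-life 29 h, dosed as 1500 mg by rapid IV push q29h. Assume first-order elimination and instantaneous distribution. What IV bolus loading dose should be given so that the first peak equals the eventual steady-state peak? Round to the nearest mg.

3000 mg

f = (1/2)^(29/29) ≈ 0.500000; accumulation ratio R = 1/(1−f) ≈ 2.00000.
Loading dose to hit Cmax,ss on first dose: D_load = D_maint·R ≈ 1500 × 2.00000 ≈ 3000.00 mg.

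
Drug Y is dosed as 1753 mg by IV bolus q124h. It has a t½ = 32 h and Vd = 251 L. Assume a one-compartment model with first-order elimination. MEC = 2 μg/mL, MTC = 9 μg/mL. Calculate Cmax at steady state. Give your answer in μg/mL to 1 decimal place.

τ/t½ = 124/32 ≈ 3.875, so fraction remaining f = (1/2)^(124/32) ≈ 0.0682.
At steady state, accumulation factor R = 1/(1 − e^(−kτ)) ≈ 1.0732.
Each bolus raises the concentration by D/Vd = 1753/251 ≈ 6.984 μg/mL.
Steady-state peak Cmax,ss = C₀·R ≈ 6.984 × 1.0732 ≈ 7.495 μg/mL.
Peak 7.5 μg/mL vs MTC 9 μg/mL: below toxic threshold.

7.5 μg/mL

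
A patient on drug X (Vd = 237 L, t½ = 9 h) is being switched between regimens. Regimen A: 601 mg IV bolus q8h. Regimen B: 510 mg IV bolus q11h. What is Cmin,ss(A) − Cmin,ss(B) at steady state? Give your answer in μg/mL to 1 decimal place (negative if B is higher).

1.4 μg/mL

Regimen A: f = (1/2)^(8/9) ≈ 0.5400; Cmin,ss = (601/237)·f/(1−f) ≈ 2.977 μg/mL.
Regimen B: f = (1/2)^(11/9) ≈ 0.4286; Cmin,ss = (510/237)·f/(1−f) ≈ 1.614 μg/mL.
Difference ≈ 2.977 − 1.614 ≈ 1.363 μg/mL.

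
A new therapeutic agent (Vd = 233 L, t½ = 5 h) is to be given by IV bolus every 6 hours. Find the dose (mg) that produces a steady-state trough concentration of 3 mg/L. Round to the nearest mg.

τ/t½ = 6/5 ≈ 1.2, so f = (1/2)^(6/5) ≈ 0.435275.
Cmin,ss = (D/Vd)·f/(1−f), so D = Cmin,ss·Vd·(1−f)/f.
D = 3 × 233 × (1−f)/f ≈ 3 × 233 × 1.29740 ≈ 906.88 mg.

907 mg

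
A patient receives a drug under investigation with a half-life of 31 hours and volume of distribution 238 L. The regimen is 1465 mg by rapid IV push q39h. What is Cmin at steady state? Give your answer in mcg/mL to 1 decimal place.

4.4 mcg/mL

k = ln2/t½ = ln2/31 ≈ 0.022360 h⁻¹; fraction remaining f = e^(−kτ) = e^(−0.022360×39) ≈ 0.4181.
Accumulation ratio R = 1/(1 − f) ≈ 1/0.5819 ≈ 1.7185.
Each bolus raises the concentration by D/Vd = 1465/238 ≈ 6.155 mcg/mL.
Steady-state peak Cmax,ss = C₀·R ≈ 6.155 × 1.7185 ≈ 10.577 mcg/mL.
One interval later, Cmin,ss = Cmax,ss·e^(−kτ) ≈ 10.577 × 0.4181 ≈ 4.422 mcg/mL.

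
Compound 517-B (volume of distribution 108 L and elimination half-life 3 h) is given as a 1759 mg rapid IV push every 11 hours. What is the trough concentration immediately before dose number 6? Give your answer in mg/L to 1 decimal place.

1.4 mg/L

f = (1/2)^(τ/t½) = (1/2)^(11/3) ≈ 0.0787.
C₀ = D/Vd = 1759/108 ≈ 16.287 mg/L.
Before the 6th dose, 5 doses have been given. Superposition: Cmin = C₀·(f + f² + … + f^5).
≈ 16.287 × (0.0787 + 0.0062 + 0.0005 + 0.0000 + 0.0000) ≈ 16.287 × 0.0854 ≈ 1.391 mg/L.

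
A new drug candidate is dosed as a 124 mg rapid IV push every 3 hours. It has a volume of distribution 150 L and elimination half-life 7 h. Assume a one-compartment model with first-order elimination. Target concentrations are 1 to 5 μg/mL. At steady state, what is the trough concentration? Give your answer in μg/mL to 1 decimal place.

τ/t½ = 3/7 ≈ 0.42857, so fraction remaining f = (1/2)^(3/7) ≈ 0.7430.
Accumulation ratio R = 1/(1 − f) ≈ 1/0.2570 ≈ 3.8911.
Each bolus raises the concentration by D/Vd = 124/150 ≈ 0.827 μg/mL.
Cmax,ss = C₀/(1 − f) ≈ 0.827/0.2570 ≈ 3.218 μg/mL.
One interval later, Cmin,ss = Cmax,ss·e^(−kτ) ≈ 3.218 × 0.7430 ≈ 2.391 μg/mL.
Trough 2.4 μg/mL vs MEC 1 μg/mL: adequate.

2.4 μg/mL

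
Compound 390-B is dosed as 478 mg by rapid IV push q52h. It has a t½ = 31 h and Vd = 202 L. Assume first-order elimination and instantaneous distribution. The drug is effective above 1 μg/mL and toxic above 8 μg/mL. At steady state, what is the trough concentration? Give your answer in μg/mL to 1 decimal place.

Over one 52-h interval, 52/31 ≈ 1.6774 half-lives elapse, leaving f ≈ 0.3126 of each dose.
Accumulation ratio R = 1/(1 − f) ≈ 1/0.6874 ≈ 1.4548.
Single-dose peak C₀ = D/Vd = 478/202 ≈ 2.366 μg/mL.
Steady-state peak Cmax,ss = C₀·R ≈ 2.366 × 1.4548 ≈ 3.442 μg/mL.
Steady-state trough Cmin,ss = Cmax,ss·f ≈ 3.442 × 0.3126 ≈ 1.076 μg/mL.
Trough 1.1 μg/mL vs MEC 1 μg/mL: adequate.

1.1 μg/mL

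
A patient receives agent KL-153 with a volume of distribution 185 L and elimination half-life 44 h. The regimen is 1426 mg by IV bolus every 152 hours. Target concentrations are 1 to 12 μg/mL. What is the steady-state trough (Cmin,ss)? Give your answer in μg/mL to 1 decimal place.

0.8 μg/mL

Over one 152-h interval, 152/44 ≈ 3.4545 half-lives elapse, leaving f ≈ 0.0912 of each dose.
Each bolus raises the concentration by D/Vd = 1426/185 ≈ 7.708 μg/mL.
Steady-state trough Cmin,ss = C₀·f/(1−f) ≈ 7.708 × 0.0912/0.9088 ≈ 0.774 μg/mL.
Trough 0.8 μg/mL vs MEC 1 μg/mL: subtherapeutic.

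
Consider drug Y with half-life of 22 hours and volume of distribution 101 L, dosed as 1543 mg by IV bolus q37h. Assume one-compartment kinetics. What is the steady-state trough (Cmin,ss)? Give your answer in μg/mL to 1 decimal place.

τ/t½ = 37/22 ≈ 1.6818, so fraction remaining f = (1/2)^(37/22) ≈ 0.3117.
At steady state, accumulation factor R = 1/(1 − e^(−kτ)) ≈ 1.4529.
Each bolus raises the concentration by D/Vd = 1543/101 ≈ 15.277 μg/mL.
Cmax,ss = C₀/(1 − f) ≈ 15.277/0.6883 ≈ 22.195 μg/mL.
One interval later, Cmin,ss = Cmax,ss·e^(−kτ) ≈ 22.195 × 0.3117 ≈ 6.918 μg/mL.

6.9 μg/mL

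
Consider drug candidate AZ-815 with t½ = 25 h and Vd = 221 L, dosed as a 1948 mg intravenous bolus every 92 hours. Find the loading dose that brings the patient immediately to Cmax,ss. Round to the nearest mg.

2113 mg

f = (1/2)^(92/25) ≈ 0.078021; accumulation ratio R = 1/(1−f) ≈ 1.08462.
Loading dose to hit Cmax,ss on first dose: D_load = D_maint·R ≈ 1948 × 1.08462 ≈ 2112.84 mg.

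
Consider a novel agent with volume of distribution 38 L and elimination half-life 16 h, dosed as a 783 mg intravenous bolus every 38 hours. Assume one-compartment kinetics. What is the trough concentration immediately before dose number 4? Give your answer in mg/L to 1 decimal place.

f = (1/2)^(τ/t½) = (1/2)^(38/16) ≈ 0.1928.
C₀ = D/Vd = 783/38 ≈ 20.605 mg/L.
Before the 4th dose, 3 doses have been given. Superposition: Cmin = C₀·(f + f² + … + f^3).
≈ 20.605 × (0.1928 + 0.0372 + 0.0072) ≈ 20.605 × 0.2372 ≈ 4.888 mg/L.

4.9 mg/L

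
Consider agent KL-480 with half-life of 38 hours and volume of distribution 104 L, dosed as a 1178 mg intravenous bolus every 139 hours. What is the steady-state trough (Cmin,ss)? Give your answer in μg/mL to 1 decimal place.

1.0 μg/mL

τ/t½ = 139/38 ≈ 3.6579, so fraction remaining f = (1/2)^(139/38) ≈ 0.0792.
Accumulation ratio R = 1/(1 − f) ≈ 1/0.9208 ≈ 1.0860.
Single-dose peak C₀ = D/Vd = 1178/104 ≈ 11.327 μg/mL.
Steady-state peak Cmax,ss = C₀·R ≈ 11.327 × 1.0860 ≈ 12.301 μg/mL.
Steady-state trough Cmin,ss = Cmax,ss·f ≈ 12.301 × 0.0792 ≈ 0.974 μg/mL.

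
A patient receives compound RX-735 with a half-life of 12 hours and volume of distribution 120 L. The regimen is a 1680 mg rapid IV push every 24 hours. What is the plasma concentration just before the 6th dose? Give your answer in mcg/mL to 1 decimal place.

4.7 mcg/mL

f = (1/2)^(τ/t½) = (1/2)^(24/12) ≈ 0.2500.
C₀ = D/Vd = 1680/120 ≈ 14.000 mcg/mL.
Before the 6th dose, 5 doses have been given. Superposition: Cmin = C₀·(f + f² + … + f^5).
≈ 14.000 × (0.2500 + 0.0625 + 0.0156 + 0.0039 + 0.0010) ≈ 14.000 × 0.3330 ≈ 4.662 mcg/mL.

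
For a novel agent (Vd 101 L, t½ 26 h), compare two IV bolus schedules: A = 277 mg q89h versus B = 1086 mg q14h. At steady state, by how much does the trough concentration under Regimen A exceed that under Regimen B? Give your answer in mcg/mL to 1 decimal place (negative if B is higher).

-23.5 mcg/mL

Regimen A: f = (1/2)^(89/26) ≈ 0.0932; Cmin,ss = (277/101)·f/(1−f) ≈ 0.282 mcg/mL.
Regimen B: f = (1/2)^(14/26) ≈ 0.6885; Cmin,ss = (1086/101)·f/(1−f) ≈ 23.766 mcg/mL.
Difference ≈ 0.282 − 23.766 ≈ -23.484 mcg/mL.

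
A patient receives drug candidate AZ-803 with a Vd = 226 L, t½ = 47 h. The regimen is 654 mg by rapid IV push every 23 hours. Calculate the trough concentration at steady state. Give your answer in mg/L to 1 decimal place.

Over one 23-h interval, 23/47 ≈ 0.48936 half-lives elapse, leaving f ≈ 0.7123 of each dose.
Accumulation ratio R = 1/(1 − f) ≈ 1/0.2877 ≈ 3.4758.
Each bolus raises the concentration by D/Vd = 654/226 ≈ 2.894 mg/L.
Cmax,ss = C₀/(1 − f) ≈ 2.894/0.2877 ≈ 10.059 mg/L.
Steady-state trough Cmin,ss = Cmax,ss·f ≈ 10.059 × 0.7123 ≈ 7.165 mg/L.

7.2 mg/L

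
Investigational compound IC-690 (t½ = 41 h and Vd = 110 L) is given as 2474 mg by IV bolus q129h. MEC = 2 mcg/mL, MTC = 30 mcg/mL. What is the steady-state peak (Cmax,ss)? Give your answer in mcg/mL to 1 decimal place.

Over one 129-h interval, 129/41 ≈ 3.1463 half-lives elapse, leaving f ≈ 0.1129 of each dose.
At steady state, accumulation factor R = 1/(1 − e^(−kτ)) ≈ 1.1273.
Single-dose peak C₀ = D/Vd = 2474/110 ≈ 22.491 mcg/mL.
Steady-state peak Cmax,ss = C₀·R ≈ 22.491 × 1.1273 ≈ 25.354 mcg/mL.
Peak 25.4 mcg/mL vs MTC 30 mcg/mL: below toxic threshold.

25.4 mcg/mL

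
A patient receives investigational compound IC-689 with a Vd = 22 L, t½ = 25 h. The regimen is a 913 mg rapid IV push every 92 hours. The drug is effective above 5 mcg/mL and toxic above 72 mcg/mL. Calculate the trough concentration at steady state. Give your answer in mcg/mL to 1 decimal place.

τ/t½ = 92/25 ≈ 3.68, so fraction remaining f = (1/2)^(92/25) ≈ 0.0780.
At steady state, accumulation factor R = 1/(1 − e^(−kτ)) ≈ 1.0846.
Single-dose peak C₀ = D/Vd = 913/22 ≈ 41.500 mcg/mL.
Steady-state peak Cmax,ss = C₀·R ≈ 41.500 × 1.0846 ≈ 45.011 mcg/mL.
Steady-state trough Cmin,ss = Cmax,ss·f ≈ 45.011 × 0.0780 ≈ 3.511 mcg/mL.
Trough 3.5 mcg/mL vs MEC 5 mcg/mL: subtherapeutic.

3.5 mcg/mL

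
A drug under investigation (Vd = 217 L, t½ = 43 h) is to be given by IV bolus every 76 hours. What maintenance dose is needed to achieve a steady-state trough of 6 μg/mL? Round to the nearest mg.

3131 mg

τ/t½ = 76/43 ≈ 1.7674, so f = (1/2)^(76/43) ≈ 0.293729.
Cmin,ss = (D/Vd)·f/(1−f), so D = Cmin,ss·Vd·(1−f)/f.
D = 6 × 217 × (1−f)/f ≈ 6 × 217 × 2.40450 ≈ 3130.66 mg.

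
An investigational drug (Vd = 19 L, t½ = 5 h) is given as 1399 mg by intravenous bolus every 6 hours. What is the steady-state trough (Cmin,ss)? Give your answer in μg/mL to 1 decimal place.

Over one 6-h interval, 6/5 ≈ 1.2 half-lives elapse, leaving f ≈ 0.4353 of each dose.
Accumulation ratio R = 1/(1 − f) ≈ 1/0.5647 ≈ 1.7709.
Single-dose peak C₀ = D/Vd = 1399/19 ≈ 73.632 μg/mL.
Steady-state peak Cmax,ss = C₀·R ≈ 73.632 × 1.7709 ≈ 130.395 μg/mL.
Steady-state trough Cmin,ss = Cmax,ss·f ≈ 130.395 × 0.4353 ≈ 56.761 μg/mL.

56.8 μg/mL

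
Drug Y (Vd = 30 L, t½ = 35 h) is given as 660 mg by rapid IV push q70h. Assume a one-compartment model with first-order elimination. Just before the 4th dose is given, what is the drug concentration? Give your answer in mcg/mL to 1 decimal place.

f = (1/2)^(τ/t½) = (1/2)^(70/35) ≈ 0.2500.
C₀ = D/Vd = 660/30 ≈ 22.000 mcg/mL.
Before the 4th dose, 3 doses have been given. Superposition: Cmin = C₀·(f + f² + … + f^3).
≈ 22.000 × (0.2500 + 0.0625 + 0.0156) ≈ 22.000 × 0.3281 ≈ 7.218 mcg/mL.

7.2 mcg/mL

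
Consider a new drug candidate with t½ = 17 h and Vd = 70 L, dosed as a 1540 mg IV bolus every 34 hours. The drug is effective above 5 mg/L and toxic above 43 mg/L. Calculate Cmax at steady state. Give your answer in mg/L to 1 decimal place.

τ = 34 h = 2 half-lives, so f = (1/2)^2 = 0.25.
At steady state, R = 1/(1 − 0.25) = 4/3.
Single-dose peak C₀ = D/Vd = 1540/70 = 22 mg/L.
Steady-state peak Cmax,ss = C₀·R = 22 × 4/3 ≈ 29.333 mg/L.
Peak 29.3 mg/L vs MTC 43 mg/L: below toxic threshold.

29.3 mg/L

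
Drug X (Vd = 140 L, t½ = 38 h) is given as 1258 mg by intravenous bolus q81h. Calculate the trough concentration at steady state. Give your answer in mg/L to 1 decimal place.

2.7 mg/L

Over one 81-h interval, 81/38 ≈ 2.1316 half-lives elapse, leaving f ≈ 0.2282 of each dose.
At steady state, accumulation factor R = 1/(1 − e^(−kτ)) ≈ 1.2957.
Single-dose peak C₀ = D/Vd = 1258/140 ≈ 8.986 mg/L.
Cmax,ss = C₀/(1 − f) ≈ 8.986/0.7718 ≈ 11.643 mg/L.
Steady-state trough Cmin,ss = Cmax,ss·f ≈ 11.643 × 0.2282 ≈ 2.657 mg/L.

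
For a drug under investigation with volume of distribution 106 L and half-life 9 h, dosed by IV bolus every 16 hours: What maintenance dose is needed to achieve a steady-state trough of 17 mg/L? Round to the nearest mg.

4377 mg

τ/t½ = 16/9 ≈ 1.7778, so f = (1/2)^(16/9) ≈ 0.291632.
Cmin,ss = (D/Vd)·f/(1−f), so D = Cmin,ss·Vd·(1−f)/f.
D = 17 × 106 × (1−f)/f ≈ 17 × 106 × 2.42898 ≈ 4377.02 mg.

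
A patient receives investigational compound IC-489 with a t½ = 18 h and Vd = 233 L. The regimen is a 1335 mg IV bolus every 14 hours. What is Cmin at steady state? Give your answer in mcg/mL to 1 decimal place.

k = ln2/t½ = ln2/18 ≈ 0.038508 h⁻¹; fraction remaining f = e^(−kτ) = e^(−0.038508×14) ≈ 0.5833.
At steady state, accumulation factor R = 1/(1 − e^(−kτ)) ≈ 2.3998.
Each bolus raises the concentration by D/Vd = 1335/233 ≈ 5.730 mcg/mL.
Steady-state peak Cmax,ss = C₀·R ≈ 5.730 × 2.3998 ≈ 13.751 mcg/mL.
Steady-state trough Cmin,ss = Cmax,ss·f ≈ 13.751 × 0.5833 ≈ 8.021 mcg/mL.

8.0 mcg/mL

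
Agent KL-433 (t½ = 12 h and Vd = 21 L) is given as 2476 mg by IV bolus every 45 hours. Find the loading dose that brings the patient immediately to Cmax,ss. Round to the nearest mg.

f = (1/2)^(45/12) ≈ 0.074325; accumulation ratio R = 1/(1−f) ≈ 1.08029.
Loading dose to hit Cmax,ss on first dose: D_load = D_maint·R ≈ 2476 × 1.08029 ≈ 2674.80 mg.

2675 mg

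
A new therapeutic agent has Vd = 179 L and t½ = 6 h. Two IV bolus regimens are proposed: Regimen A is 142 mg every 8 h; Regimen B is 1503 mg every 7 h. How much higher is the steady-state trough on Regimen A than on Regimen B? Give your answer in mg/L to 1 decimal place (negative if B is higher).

-6.2 mg/L

Regimen A: f = (1/2)^(8/6) ≈ 0.3969; Cmin,ss = (142/179)·f/(1−f) ≈ 0.522 mg/L.
Regimen B: f = (1/2)^(7/6) ≈ 0.4454; Cmin,ss = (1503/179)·f/(1−f) ≈ 6.743 mg/L.
Difference ≈ 0.522 − 6.743 ≈ -6.221 mg/L.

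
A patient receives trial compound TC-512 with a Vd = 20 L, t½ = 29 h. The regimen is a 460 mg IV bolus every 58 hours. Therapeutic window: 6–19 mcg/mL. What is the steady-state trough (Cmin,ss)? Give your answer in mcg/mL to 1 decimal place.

The dosing interval is 2 half-lives, so f = 2^(−2) = 0.25.
Accumulation ratio R = 1/(1 − f) = 1/0.75 = 4/3.
Single-dose peak C₀ = D/Vd = 460/20 = 23 mcg/mL.
Steady-state peak Cmax,ss = C₀·R = 23 × 4/3 ≈ 30.667 mcg/mL.
Steady-state trough Cmin,ss = Cmax,ss·f ≈ 30.667 × 0.25 ≈ 7.667 mcg/mL.
Trough 7.7 mcg/mL vs MEC 6 mcg/mL: adequate.

7.7 mcg/mL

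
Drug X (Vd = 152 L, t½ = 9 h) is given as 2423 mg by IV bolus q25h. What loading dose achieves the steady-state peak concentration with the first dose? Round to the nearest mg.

2837 mg

f = (1/2)^(25/9) ≈ 0.145816; accumulation ratio R = 1/(1−f) ≈ 1.17071.
Loading dose to hit Cmax,ss on first dose: D_load = D_maint·R ≈ 2423 × 1.17071 ≈ 2836.63 mg.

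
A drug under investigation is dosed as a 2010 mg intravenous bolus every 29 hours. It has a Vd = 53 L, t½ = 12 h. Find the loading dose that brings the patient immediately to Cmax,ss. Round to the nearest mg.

f = (1/2)^(29/12) ≈ 0.187288; accumulation ratio R = 1/(1−f) ≈ 1.23045.
Loading dose to hit Cmax,ss on first dose: D_load = D_maint·R ≈ 2010 × 1.23045 ≈ 2473.20 mg.

2473 mg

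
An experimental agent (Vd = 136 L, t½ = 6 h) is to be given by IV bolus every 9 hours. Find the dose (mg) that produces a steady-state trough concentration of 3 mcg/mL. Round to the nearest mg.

746 mg

τ/t½ = 9/6 ≈ 1.5, so f = (1/2)^(9/6) ≈ 0.353553.
Cmin,ss = (D/Vd)·f/(1−f), so D = Cmin,ss·Vd·(1−f)/f.
D = 3 × 136 × (1−f)/f ≈ 3 × 136 × 1.82843 ≈ 746.00 mg.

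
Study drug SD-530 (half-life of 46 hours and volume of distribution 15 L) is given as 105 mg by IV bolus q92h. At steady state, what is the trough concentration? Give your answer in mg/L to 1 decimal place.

The dosing interval is 2 half-lives, so f = 2^(−2) = 0.25.
Accumulation ratio R = 1/(1 − f) = 1/0.75 = 4/3.
Single-dose peak C₀ = D/Vd = 105/15 = 7 mg/L.
Steady-state peak Cmax,ss = C₀·R = 7 × 4/3 ≈ 9.333 mg/L.
Steady-state trough Cmin,ss = Cmax,ss·f ≈ 9.333 × 0.25 ≈ 2.333 mg/L.

2.3 mg/L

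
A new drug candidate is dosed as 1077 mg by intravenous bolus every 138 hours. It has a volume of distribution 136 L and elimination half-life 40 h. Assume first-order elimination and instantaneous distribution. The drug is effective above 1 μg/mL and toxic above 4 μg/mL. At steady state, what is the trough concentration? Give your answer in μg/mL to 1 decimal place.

Over one 138-h interval, 138/40 ≈ 3.45 half-lives elapse, leaving f ≈ 0.0915 of each dose.
Accumulation ratio R = 1/(1 − f) ≈ 1/0.9085 ≈ 1.1007.
Single-dose peak C₀ = D/Vd = 1077/136 ≈ 7.919 μg/mL.
Cmax,ss = C₀/(1 − f) ≈ 7.919/0.9085 ≈ 8.717 μg/mL.
One interval later, Cmin,ss = Cmax,ss·e^(−kτ) ≈ 8.717 × 0.0915 ≈ 0.798 μg/mL.
Trough 0.8 μg/mL vs MEC 1 μg/mL: subtherapeutic.

0.8 μg/mL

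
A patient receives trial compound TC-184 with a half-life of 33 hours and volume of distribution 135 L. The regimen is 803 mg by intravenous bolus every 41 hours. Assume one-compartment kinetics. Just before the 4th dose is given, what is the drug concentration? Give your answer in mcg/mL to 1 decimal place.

4.0 mcg/mL

f = (1/2)^(τ/t½) = (1/2)^(41/33) ≈ 0.4227.
C₀ = D/Vd = 803/135 ≈ 5.948 mcg/mL.
Before the 4th dose, 3 doses have been given. Superposition: Cmin = C₀·(f + f² + … + f^3).
≈ 5.948 × (0.4227 + 0.1787 + 0.0755) ≈ 5.948 × 0.6769 ≈ 4.026 mcg/mL.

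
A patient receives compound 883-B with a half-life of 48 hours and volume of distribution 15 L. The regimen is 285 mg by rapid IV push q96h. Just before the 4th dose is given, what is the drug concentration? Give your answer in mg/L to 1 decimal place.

6.2 mg/L

f = (1/2)^(τ/t½) = (1/2)^(96/48) ≈ 0.2500.
C₀ = D/Vd = 285/15 ≈ 19.000 mg/L.
Before the 4th dose, 3 doses have been given. Superposition: Cmin = C₀·(f + f² + … + f^3).
≈ 19.000 × (0.2500 + 0.0625 + 0.0156) ≈ 19.000 × 0.3281 ≈ 6.234 mg/L.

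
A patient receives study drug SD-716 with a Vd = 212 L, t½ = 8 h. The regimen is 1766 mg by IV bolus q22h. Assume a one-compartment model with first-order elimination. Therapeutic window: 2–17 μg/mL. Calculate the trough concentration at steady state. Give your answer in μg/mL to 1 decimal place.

1.5 μg/mL

τ/t½ = 22/8 ≈ 2.75, so fraction remaining f = (1/2)^(22/8) ≈ 0.1487.
At steady state, accumulation factor R = 1/(1 − e^(−kτ)) ≈ 1.1747.
Each bolus raises the concentration by D/Vd = 1766/212 ≈ 8.330 μg/mL.
Steady-state peak Cmax,ss = C₀·R ≈ 8.330 × 1.1747 ≈ 9.785 μg/mL.
One interval later, Cmin,ss = Cmax,ss·e^(−kτ) ≈ 9.785 × 0.1487 ≈ 1.455 μg/mL.
Trough 1.5 μg/mL vs MEC 2 μg/mL: subtherapeutic.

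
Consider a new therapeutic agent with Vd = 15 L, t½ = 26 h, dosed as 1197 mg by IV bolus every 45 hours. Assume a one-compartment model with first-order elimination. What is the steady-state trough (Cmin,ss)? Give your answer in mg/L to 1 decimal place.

Over one 45-h interval, 45/26 ≈ 1.7308 half-lives elapse, leaving f ≈ 0.3013 of each dose.
At steady state, accumulation factor R = 1/(1 − e^(−kτ)) ≈ 1.4312.
Each bolus raises the concentration by D/Vd = 1197/15 ≈ 79.800 mg/L.
Cmax,ss = C₀/(1 − f) ≈ 79.800/0.6987 ≈ 114.212 mg/L.
Steady-state trough Cmin,ss = Cmax,ss·f ≈ 114.212 × 0.3013 ≈ 34.412 mg/L.

34.4 mg/L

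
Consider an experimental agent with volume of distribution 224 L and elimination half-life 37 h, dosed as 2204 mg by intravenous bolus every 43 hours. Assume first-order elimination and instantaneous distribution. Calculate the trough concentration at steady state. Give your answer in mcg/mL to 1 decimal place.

τ/t½ = 43/37 ≈ 1.1622, so fraction remaining f = (1/2)^(43/37) ≈ 0.4468.
At steady state, accumulation factor R = 1/(1 − e^(−kτ)) ≈ 1.8077.
Single-dose peak C₀ = D/Vd = 2204/224 ≈ 9.839 mcg/mL.
Cmax,ss = C₀/(1 − f) ≈ 9.839/0.5532 ≈ 17.786 mcg/mL.
One interval later, Cmin,ss = Cmax,ss·e^(−kτ) ≈ 17.786 × 0.4468 ≈ 7.947 mcg/mL.

7.9 mcg/mL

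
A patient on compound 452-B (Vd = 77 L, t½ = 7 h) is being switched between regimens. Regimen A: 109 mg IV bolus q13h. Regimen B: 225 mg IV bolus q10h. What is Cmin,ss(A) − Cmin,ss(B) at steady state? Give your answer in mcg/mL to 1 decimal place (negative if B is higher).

-1.2 mcg/mL

Regimen A: f = (1/2)^(13/7) ≈ 0.2760; Cmin,ss = (109/77)·f/(1−f) ≈ 0.540 mcg/mL.
Regimen B: f = (1/2)^(10/7) ≈ 0.3715; Cmin,ss = (225/77)·f/(1−f) ≈ 1.727 mcg/mL.
Difference ≈ 0.540 − 1.727 ≈ -1.187 mcg/mL.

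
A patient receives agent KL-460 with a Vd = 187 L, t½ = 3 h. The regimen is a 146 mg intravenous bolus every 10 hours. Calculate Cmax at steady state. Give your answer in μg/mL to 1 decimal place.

0.9 μg/mL

k = ln2/t½ = ln2/3 ≈ 0.231049 h⁻¹; fraction remaining f = e^(−kτ) = e^(−0.231049×10) ≈ 0.0992.
At steady state, accumulation factor R = 1/(1 − e^(−kτ)) ≈ 1.1101.
Each bolus raises the concentration by D/Vd = 146/187 ≈ 0.781 μg/mL.
Steady-state peak Cmax,ss = C₀·R ≈ 0.781 × 1.1101 ≈ 0.867 μg/mL.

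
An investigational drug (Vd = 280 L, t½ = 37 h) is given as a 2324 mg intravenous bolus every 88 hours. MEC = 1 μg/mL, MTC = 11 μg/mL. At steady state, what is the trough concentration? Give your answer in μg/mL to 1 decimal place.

τ/t½ = 88/37 ≈ 2.3784, so fraction remaining f = (1/2)^(88/37) ≈ 0.1923.
Accumulation ratio R = 1/(1 − f) ≈ 1/0.8077 ≈ 1.2381.
Each bolus raises the concentration by D/Vd = 2324/280 ≈ 8.300 μg/mL.
Steady-state peak Cmax,ss = C₀·R ≈ 8.300 × 1.2381 ≈ 10.276 μg/mL.
One interval later, Cmin,ss = Cmax,ss·e^(−kτ) ≈ 10.276 × 0.1923 ≈ 1.976 μg/mL.
Trough 2.0 μg/mL vs MEC 1 μg/mL: adequate.

2.0 μg/mL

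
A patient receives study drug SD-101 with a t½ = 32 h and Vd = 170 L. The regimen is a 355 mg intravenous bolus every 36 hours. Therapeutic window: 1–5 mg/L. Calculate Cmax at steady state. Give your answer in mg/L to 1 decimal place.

Over one 36-h interval, 36/32 ≈ 1.125 half-lives elapse, leaving f ≈ 0.4585 of each dose.
At steady state, accumulation factor R = 1/(1 − e^(−kτ)) ≈ 1.8467.
Single-dose peak C₀ = D/Vd = 355/170 ≈ 2.088 mg/L.
Steady-state peak Cmax,ss = C₀·R ≈ 2.088 × 1.8467 ≈ 3.856 mg/L.
Peak 3.9 mg/L vs MTC 5 mg/L: below toxic threshold.

3.9 mg/L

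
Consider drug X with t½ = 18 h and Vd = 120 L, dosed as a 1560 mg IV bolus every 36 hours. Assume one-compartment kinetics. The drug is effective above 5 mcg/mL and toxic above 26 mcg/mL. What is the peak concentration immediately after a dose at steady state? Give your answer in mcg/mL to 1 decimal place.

17.3 mcg/mL

The dosing interval is 2 half-lives, so f = 2^(−2) = 0.25.
Accumulation ratio R = 1/(1 − f) = 1/0.75 = 4/3.
Single-dose peak C₀ = D/Vd = 1560/120 = 13 mcg/mL.
Steady-state peak Cmax,ss = C₀·R = 13 × 4/3 ≈ 17.333 mcg/mL.
Peak 17.3 mcg/mL vs MTC 26 mcg/mL: below toxic threshold.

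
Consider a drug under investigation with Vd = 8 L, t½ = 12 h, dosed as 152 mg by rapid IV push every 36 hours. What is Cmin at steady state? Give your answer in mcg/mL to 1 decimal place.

The dosing interval is 3 half-lives, so f = 2^(−3) = 0.125.
Accumulation ratio R = 1/(1 − f) = 1/0.875 = 8/7.
Single-dose peak C₀ = D/Vd = 152/8 = 19 mcg/mL.
Steady-state peak Cmax,ss = C₀·R = 19 × 8/7 ≈ 21.714 mcg/mL.
Steady-state trough Cmin,ss = Cmax,ss·f ≈ 21.714 × 0.125 ≈ 2.714 mcg/mL.

2.7 mcg/mL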